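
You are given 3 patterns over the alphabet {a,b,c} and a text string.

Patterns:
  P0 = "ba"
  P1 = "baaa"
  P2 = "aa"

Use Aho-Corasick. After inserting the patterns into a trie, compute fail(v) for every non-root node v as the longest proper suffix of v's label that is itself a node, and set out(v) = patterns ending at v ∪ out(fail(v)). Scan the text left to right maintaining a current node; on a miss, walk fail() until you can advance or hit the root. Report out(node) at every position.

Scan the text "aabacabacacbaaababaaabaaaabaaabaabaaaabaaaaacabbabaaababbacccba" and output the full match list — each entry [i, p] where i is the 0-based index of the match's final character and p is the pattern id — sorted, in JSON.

Build automaton:
Trie nodes:
  0='ε' goto a→5 b→1
  1='b' goto a→2
  2='ba' goto a→3  [P0 ends]
  3='baa' goto a→4
  4='baaa' goto ·  [P1 ends]
  5='a' goto a→6
  6='aa' goto ·  [P2 ends]

BFS fail/out derivation:
  fail(1) 'b': from fail(0)=0 chase 'b': 0 ⇒ 0;  out=∅∪out(0)=∅
  fail(5) 'a': from fail(0)=0 chase 'a': 0 ⇒ 0;  out=∅∪out(0)=∅
  fail(2) 'ba': from fail(1)=0 chase 'a': 0 ⇒ 5;  out={0}∪out(5)={0}
  fail(6) 'aa': from fail(5)=0 chase 'a': 0 ⇒ 5;  out={2}∪out(5)={2}
  fail(3) 'baa': from fail(2)=5 chase 'a': 5 ⇒ 6;  out=∅∪out(6)={2}
  fail(4) 'baaa': from fail(3)=6 chase 'a': 6→5 ⇒ 6;  out={1}∪out(6)={1,2}

Run:
[0] read 'a'  n0⇒n5
[1] read 'a'  n5⇒n6  → match P2@[0:1]
[2] read 'b'  n6⇒n1 (via fail)
[3] read 'a'  n1⇒n2  → match P0@[2:3]
[4] read 'c'  n2⇒n0 (via fail)
[5] read 'a'  n0⇒n5
[6] read 'b'  n5⇒n1 (via fail)
[7] read 'a'  n1⇒n2  → match P0@[6:7]
[8] read 'c'  n2⇒n0 (via fail)
[9] read 'a'  n0⇒n5
[10] read 'c'  n5⇒n0 (via fail)
[11] read 'b'  n0⇒n1
[12] read 'a'  n1⇒n2  → match P0@[11:12]
[13] read 'a'  n2⇒n3  → match P2@[12:13]
[14] read 'a'  n3⇒n4  → match P1@[11:14],P2@[13:14]
[15] read 'b'  n4⇒n1 (via fail)
[16] read 'a'  n1⇒n2  → match P0@[15:16]
[17] read 'b'  n2⇒n1 (via fail)
[18] read 'a'  n1⇒n2  → match P0@[17:18]
[19] read 'a'  n2⇒n3  → match P2@[18:19]
[20] read 'a'  n3⇒n4  → match P1@[17:20],P2@[19:20]
[21] read 'b'  n4⇒n1 (via fail)
[22] read 'a'  n1⇒n2  → match P0@[21:22]
[23] read 'a'  n2⇒n3  → match P2@[22:23]
[24] read 'a'  n3⇒n4  → match P1@[21:24],P2@[23:24]
[25] read 'a'  n4⇒n6 (via fail)  → match P2@[24:25]
[26] read 'b'  n6⇒n1 (via fail)
[27] read 'a'  n1⇒n2  → match P0@[26:27]
[28] read 'a'  n2⇒n3  → match P2@[27:28]
[29] read 'a'  n3⇒n4  → match P1@[26:29],P2@[28:29]
[30] read 'b'  n4⇒n1 (via fail)
[31] read 'a'  n1⇒n2  → match P0@[30:31]
[32] read 'a'  n2⇒n3  → match P2@[31:32]
[33] read 'b'  n3⇒n1 (via fail)
[34] read 'a'  n1⇒n2  → match P0@[33:34]
[35] read 'a'  n2⇒n3  → match P2@[34:35]
[36] read 'a'  n3⇒n4  → match P1@[33:36],P2@[35:36]
[37] read 'a'  n4⇒n6 (via fail)  → match P2@[36:37]
[38] read 'b'  n6⇒n1 (via fail)
[39] read 'a'  n1⇒n2  → match P0@[38:39]
[40] read 'a'  n2⇒n3  → match P2@[39:40]
[41] read 'a'  n3⇒n4  → match P1@[38:41],P2@[40:41]
[42] read 'a'  n4⇒n6 (via fail)  → match P2@[41:42]
[43] read 'a'  n6⇒n6 (via fail)  → match P2@[42:43]
[44] read 'c'  n6⇒n0 (via fail)
[45] read 'a'  n0⇒n5
[46] read 'b'  n5⇒n1 (via fail)
[47] read 'b'  n1⇒n1 (via fail)
[48] read 'a'  n1⇒n2  → match P0@[47:48]
[49] read 'b'  n2⇒n1 (via fail)
[50] read 'a'  n1⇒n2  → match P0@[49:50]
[51] read 'a'  n2⇒n3  → match P2@[50:51]
[52] read 'a'  n3⇒n4  → match P1@[49:52],P2@[51:52]
[53] read 'b'  n4⇒n1 (via fail)
[54] read 'a'  n1⇒n2  → match P0@[53:54]
[55] read 'b'  n2⇒n1 (via fail)
[56] read 'b'  n1⇒n1 (via fail)
[57] read 'a'  n1⇒n2  → match P0@[56:57]
[58] read 'c'  n2⇒n0 (via fail)
[59] read 'c'  n0⇒n0
[60] read 'c'  n0⇒n0
[61] read 'b'  n0⇒n1
[62] read 'a'  n1⇒n2  → match P0@[61:62]

Result: [[1,2],[3,0],[7,0],[12,0],[13,2],[14,1],[14,2],[16,0],[18,0],[19,2],[20,1],[20,2],[22,0],[23,2],[24,1],[24,2],[25,2],[27,0],[28,2],[29,1],[29,2],[31,0],[32,2],[34,0],[35,2],[36,1],[36,2],[37,2],[39,0],[40,2],[41,1],[41,2],[42,2],[43,2],[48,0],[50,0],[51,2],[52,1],[52,2],[54,0],[57,0],[62,0]]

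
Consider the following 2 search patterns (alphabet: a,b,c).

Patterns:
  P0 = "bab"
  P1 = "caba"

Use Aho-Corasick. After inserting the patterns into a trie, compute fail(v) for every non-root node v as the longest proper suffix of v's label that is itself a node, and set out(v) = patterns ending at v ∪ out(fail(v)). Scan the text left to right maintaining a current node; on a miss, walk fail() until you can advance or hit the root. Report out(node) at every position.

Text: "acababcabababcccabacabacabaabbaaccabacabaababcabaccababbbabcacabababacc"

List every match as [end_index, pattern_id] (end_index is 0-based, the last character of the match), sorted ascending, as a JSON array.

Build automaton:
Trie nodes:
  0='ε' goto b→1 c→4
  1='b' goto a→2
  2='ba' goto b→3
  3='bab' goto ·  [P0 ends]
  4='c' goto a→5
  5='ca' goto b→6
  6='cab' goto a→7
  7='caba' goto ·  [P1 ends]

Failure links (BFS by depth):
  n1('b'): parent n0 fail=0; on 'b' 0 → fail=0;  out ∅∪∅=∅
  n4('c'): parent n0 fail=0; on 'c' 0 → fail=0;  out ∅∪∅=∅
  n2('ba'): parent n1 fail=0; on 'a' 0 → fail=0;  out ∅∪∅=∅
  n5('ca'): parent n4 fail=0; on 'a' 0 → fail=0;  out ∅∪∅=∅
  n3('bab'): parent n2 fail=0; on 'b' 0 → fail=1;  out {0}∪∅={0}
  n6('cab'): parent n5 fail=0; on 'b' 0 → fail=1;  out ∅∪∅=∅
  n7('caba'): parent n6 fail=1; on 'a' 1 → fail=2;  out {1}∪∅={1}

Scan:
[0] read 'a'  n0⇒n0
[1] read 'c'  n0⇒n4
[2] read 'a'  n4⇒n5
[3] read 'b'  n5⇒n6
[4] read 'a'  n6⇒n7  → match P1@[1:4]
[5] read 'b'  n7⇒n3 ·f  → match P0@[3:5]
[6] read 'c'  n3⇒n4 ·f
[7] read 'a'  n4⇒n5
[8] read 'b'  n5⇒n6
[9] read 'a'  n6⇒n7  → match P1@[6:9]
[10] read 'b'  n7⇒n3 ·f  → match P0@[8:10]
[11] read 'a'  n3⇒n2 ·f
[12] read 'b'  n2⇒n3  → match P0@[10:12]
[13] read 'c'  n3⇒n4 ·f
[14] read 'c'  n4⇒n4 ·f
[15] read 'c'  n4⇒n4 ·f
[16] read 'a'  n4⇒n5
[17] read 'b'  n5⇒n6
[18] read 'a'  n6⇒n7  → match P1@[15:18]
[19] read 'c'  n7⇒n4 ·f
[20] read 'a'  n4⇒n5
[21] read 'b'  n5⇒n6
[22] read 'a'  n6⇒n7  → match P1@[19:22]
[23] read 'c'  n7⇒n4 ·f
[24] read 'a'  n4⇒n5
[25] read 'b'  n5⇒n6
[26] read 'a'  n6⇒n7  → match P1@[23:26]
[27] read 'a'  n7⇒n0 ·f
[28] read 'b'  n0⇒n1
[29] read 'b'  n1⇒n1 ·f
[30] read 'a'  n1⇒n2
[31] read 'a'  n2⇒n0 ·f
[32] read 'c'  n0⇒n4
[33] read 'c'  n4⇒n4 ·f
[34] read 'a'  n4⇒n5
[35] read 'b'  n5⇒n6
[36] read 'a'  n6⇒n7  → match P1@[33:36]
[37] read 'c'  n7⇒n4 ·f
[38] read 'a'  n4⇒n5
[39] read 'b'  n5⇒n6
[40] read 'a'  n6⇒n7  → match P1@[37:40]
[41] read 'a'  n7⇒n0 ·f
[42] read 'b'  n0⇒n1
[43] read 'a'  n1⇒n2
[44] read 'b'  n2⇒n3  → match P0@[42:44]
[45] read 'c'  n3⇒n4 ·f
[46] read 'a'  n4⇒n5
[47] read 'b'  n5⇒n6
[48] read 'a'  n6⇒n7  → match P1@[45:48]
[49] read 'c'  n7⇒n4 ·f
[50] read 'c'  n4⇒n4 ·f
[51] read 'a'  n4⇒n5
[52] read 'b'  n5⇒n6
[53] read 'a'  n6⇒n7  → match P1@[50:53]
[54] read 'b'  n7⇒n3 ·f  → match P0@[52:54]
[55] read 'b'  n3⇒n1 ·f
[56] read 'b'  n1⇒n1 ·f
[57] read 'a'  n1⇒n2
[58] read 'b'  n2⇒n3  → match P0@[56:58]
[59] read 'c'  n3⇒n4 ·f
[60] read 'a'  n4⇒n5
[61] read 'c'  n5⇒n4 ·f
[62] read 'a'  n4⇒n5
[63] read 'b'  n5⇒n6
[64] read 'a'  n6⇒n7  → match P1@[61:64]
[65] read 'b'  n7⇒n3 ·f  → match P0@[63:65]
[66] read 'a'  n3⇒n2 ·f
[67] read 'b'  n2⇒n3  → match P0@[65:67]
[68] read 'a'  n3⇒n2 ·f
[69] read 'c'  n2⇒n4 ·f
[70] read 'c'  n4⇒n4 ·f

All matches (sorted): [[4,1],[5,0],[9,1],[10,0],[12,0],[18,1],[22,1],[26,1],[36,1],[40,1],[44,0],[48,1],[53,1],[54,0],[58,0],[64,1],[65,0],[67,0]]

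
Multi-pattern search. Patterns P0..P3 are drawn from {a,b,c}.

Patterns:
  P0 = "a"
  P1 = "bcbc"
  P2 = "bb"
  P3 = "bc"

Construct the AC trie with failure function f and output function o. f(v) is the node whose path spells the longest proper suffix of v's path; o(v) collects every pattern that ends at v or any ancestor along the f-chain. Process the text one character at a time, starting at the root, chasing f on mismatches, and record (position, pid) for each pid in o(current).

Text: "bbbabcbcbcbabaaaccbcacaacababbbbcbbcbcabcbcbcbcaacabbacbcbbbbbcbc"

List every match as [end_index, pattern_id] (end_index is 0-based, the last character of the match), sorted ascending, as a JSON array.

Construct AC machine:
Trie nodes:
  0='ε' goto a→1 b→2
  1='a' goto ·  [P0 ends]
  2='b' goto b→6 c→3
  3='bc' goto b→4  [P3 ends]
  4='bcb' goto c→5
  5='bcbc' goto ·  [P1 ends]
  6='bb' goto ·  [P2 ends]

Failure links (BFS by depth):
  n1('a'): parent n0 fail=0; on 'a' 0 → fail=0;  out {0}∪∅={0}
  n2('b'): parent n0 fail=0; on 'b' 0 → fail=0;  out ∅∪∅=∅
  n3('bc'): parent n2 fail=0; on 'c' 0 → fail=0;  out {3}∪∅={3}
  n6('bb'): parent n2 fail=0; on 'b' 0 → fail=2;  out {2}∪∅={2}
  n4('bcb'): parent n3 fail=0; on 'b' 0 → fail=2;  out ∅∪∅=∅
  n5('bcbc'): parent n4 fail=2; on 'c' 2 → fail=3;  out {1}∪{3}={1,3}

Run:
[0] read 'b'  n0⇒n2
[1] read 'b'  n2⇒n6  emit P2@[0:1]
[2] read 'b'  n6⇒n6 (via fail)  emit P2@[1:2]
[3] read 'a'  n6⇒n1 (via fail)  emit P0@[3:3]
[4] read 'b'  n1⇒n2 (via fail)
[5] read 'c'  n2⇒n3  emit P3@[4:5]
[6] read 'b'  n3⇒n4
[7] read 'c'  n4⇒n5  emit P1@[4:7],P3@[6:7]
[8] read 'b'  n5⇒n4 (via fail)
[9] read 'c'  n4⇒n5  emit P1@[6:9],P3@[8:9]
[10] read 'b'  n5⇒n4 (via fail)
[11] read 'a'  n4⇒n1 (via fail)  emit P0@[11:11]
[12] read 'b'  n1⇒n2 (via fail)
[13] read 'a'  n2⇒n1 (via fail)  emit P0@[13:13]
[14] read 'a'  n1⇒n1 (via fail)  emit P0@[14:14]
[15] read 'a'  n1⇒n1 (via fail)  emit P0@[15:15]
[16] read 'c'  n1⇒n0 (via fail)
[17] read 'c'  n0⇒n0
[18] read 'b'  n0⇒n2
[19] read 'c'  n2⇒n3  emit P3@[18:19]
[20] read 'a'  n3⇒n1 (via fail)  emit P0@[20:20]
[21] read 'c'  n1⇒n0 (via fail)
[22] read 'a'  n0⇒n1  emit P0@[22:22]
[23] read 'a'  n1⇒n1 (via fail)  emit P0@[23:23]
[24] read 'c'  n1⇒n0 (via fail)
[25] read 'a'  n0⇒n1  emit P0@[25:25]
[26] read 'b'  n1⇒n2 (via fail)
[27] read 'a'  n2⇒n1 (via fail)  emit P0@[27:27]
[28] read 'b'  n1⇒n2 (via fail)
[29] read 'b'  n2⇒n6  emit P2@[28:29]
[30] read 'b'  n6⇒n6 (via fail)  emit P2@[29:30]
[31] read 'b'  n6⇒n6 (via fail)  emit P2@[30:31]
[32] read 'c'  n6⇒n3 (via fail)  emit P3@[31:32]
[33] read 'b'  n3⇒n4
[34] read 'b'  n4⇒n6 (via fail)  emit P2@[33:34]
[35] read 'c'  n6⇒n3 (via fail)  emit P3@[34:35]
[36] read 'b'  n3⇒n4
[37] read 'c'  n4⇒n5  emit P1@[34:37],P3@[36:37]
[38] read 'a'  n5⇒n1 (via fail)  emit P0@[38:38]
[39] read 'b'  n1⇒n2 (via fail)
[40] read 'c'  n2⇒n3  emit P3@[39:40]
[41] read 'b'  n3⇒n4
[42] read 'c'  n4⇒n5  emit P1@[39:42],P3@[41:42]
[43] read 'b'  n5⇒n4 (via fail)
[44] read 'c'  n4⇒n5  emit P1@[41:44],P3@[43:44]
[45] read 'b'  n5⇒n4 (via fail)
[46] read 'c'  n4⇒n5  emit P1@[43:46],P3@[45:46]
[47] read 'a'  n5⇒n1 (via fail)  emit P0@[47:47]
[48] read 'a'  n1⇒n1 (via fail)  emit P0@[48:48]
[49] read 'c'  n1⇒n0 (via fail)
[50] read 'a'  n0⇒n1  emit P0@[50:50]
[51] read 'b'  n1⇒n2 (via fail)
[52] read 'b'  n2⇒n6  emit P2@[51:52]
[53] read 'a'  n6⇒n1 (via fail)  emit P0@[53:53]
[54] read 'c'  n1⇒n0 (via fail)
[55] read 'b'  n0⇒n2
[56] read 'c'  n2⇒n3  emit P3@[55:56]
[57] read 'b'  n3⇒n4
[58] read 'b'  n4⇒n6 (via fail)  emit P2@[57:58]
[59] read 'b'  n6⇒n6 (via fail)  emit P2@[58:59]
[60] read 'b'  n6⇒n6 (via fail)  emit P2@[59:60]
[61] read 'b'  n6⇒n6 (via fail)  emit P2@[60:61]
[62] read 'c'  n6⇒n3 (via fail)  emit P3@[61:62]
[63] read 'b'  n3⇒n4
[64] read 'c'  n4⇒n5  emit P1@[61:64],P3@[63:64]

Matches: [[1,2],[2,2],[3,0],[5,3],[7,1],[7,3],[9,1],[9,3],[11,0],[13,0],[14,0],[15,0],[19,3],[20,0],[22,0],[23,0],[25,0],[27,0],[29,2],[30,2],[31,2],[32,3],[34,2],[35,3],[37,1],[37,3],[38,0],[40,3],[42,1],[42,3],[44,1],[44,3],[46,1],[46,3],[47,0],[48,0],[50,0],[52,2],[53,0],[56,3],[58,2],[59,2],[60,2],[61,2],[62,3],[64,1],[64,3]]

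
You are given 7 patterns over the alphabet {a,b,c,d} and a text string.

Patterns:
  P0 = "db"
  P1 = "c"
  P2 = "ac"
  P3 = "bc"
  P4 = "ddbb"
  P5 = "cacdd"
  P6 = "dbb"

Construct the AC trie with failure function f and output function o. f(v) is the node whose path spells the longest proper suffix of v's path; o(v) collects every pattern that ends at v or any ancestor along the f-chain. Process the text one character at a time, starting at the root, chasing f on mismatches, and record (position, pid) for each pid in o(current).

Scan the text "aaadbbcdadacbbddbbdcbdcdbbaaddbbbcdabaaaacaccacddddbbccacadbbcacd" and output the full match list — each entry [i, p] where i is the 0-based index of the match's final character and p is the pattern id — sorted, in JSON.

Construct AC machine:
Trie nodes:
  n0 'ε': a→4 b→6 c→3 d→1
  n1 'd': b→2 d→8
  n2 'db': b→15  ←P0
  n3 'c': a→11  ←P1
  n4 'a': c→5
  n5 'ac': ·  ←P2
  n6 'b': c→7
  n7 'bc': ·  ←P3
  n8 'dd': b→9
  n9 'ddb': b→10
  n10 'ddbb': ·  ←P4
  n11 'ca': c→12
  n12 'cac': d→13
  n13 'cacd': d→14
  n14 'cacdd': ·  ←P5
  n15 'dbb': ·  ←P6

BFS fail/out derivation:
  n1('d'): parent n0 fail=0; on 'd' 0 → fail=0;  out ∅∪∅=∅
  n3('c'): parent n0 fail=0; on 'c' 0 → fail=0;  out {1}∪∅={1}
  n4('a'): parent n0 fail=0; on 'a' 0 → fail=0;  out ∅∪∅=∅
  n6('b'): parent n0 fail=0; on 'b' 0 → fail=0;  out ∅∪∅=∅
  n2('db'): parent n1 fail=0; on 'b' 0 → fail=6;  out {0}∪∅={0}
  n5('ac'): parent n4 fail=0; on 'c' 0 → fail=3;  out {2}∪{1}={1,2}
  n7('bc'): parent n6 fail=0; on 'c' 0 → fail=3;  out {3}∪{1}={1,3}
  n8('dd'): parent n1 fail=0; on 'd' 0 → fail=1;  out ∅∪∅=∅
  n11('ca'): parent n3 fail=0; on 'a' 0 → fail=4;  out ∅∪∅=∅
  n9('ddb'): parent n8 fail=1; on 'b' 1 → fail=2;  out ∅∪{0}={0}
  n12('cac'): parent n11 fail=4; on 'c' 4 → fail=5;  out ∅∪{1,2}={1,2}
  n15('dbb'): parent n2 fail=6; on 'b' 6→0 → fail=6;  out {6}∪∅={6}
  n10('ddbb'): parent n9 fail=2; on 'b' 2 → fail=15;  out {4}∪{6}={4,6}
  n13('cacd'): parent n12 fail=5; on 'd' 5→3→0 → fail=1;  out ∅∪∅=∅
  n14('cacdd'): parent n13 fail=1; on 'd' 1 → fail=8;  out {5}∪∅={5}

Text stream:
pos 0 'a': at 4
pos 1 'a': at 4 (fail-walked)
pos 2 'a': at 4 (fail-walked)
pos 3 'd': at 1 (fail-walked)
pos 4 'b': at 2  emit P0@[3:4]
pos 5 'b': at 15  emit P6@[3:5]
pos 6 'c': at 7 (fail-walked)  emit P1@[6:6],P3@[5:6]
pos 7 'd': at 1 (fail-walked)
pos 8 'a': at 4 (fail-walked)
pos 9 'd': at 1 (fail-walked)
pos 10 'a': at 4 (fail-walked)
pos 11 'c': at 5  emit P1@[11:11],P2@[10:11]
pos 12 'b': at 6 (fail-walked)
pos 13 'b': at 6 (fail-walked)
pos 14 'd': at 1 (fail-walked)
pos 15 'd': at 8
pos 16 'b': at 9  emit P0@[15:16]
pos 17 'b': at 10  emit P4@[14:17],P6@[15:17]
pos 18 'd': at 1 (fail-walked)
pos 19 'c': at 3 (fail-walked)  emit P1@[19:19]
pos 20 'b': at 6 (fail-walked)
pos 21 'd': at 1 (fail-walked)
pos 22 'c': at 3 (fail-walked)  emit P1@[22:22]
pos 23 'd': at 1 (fail-walked)
pos 24 'b': at 2  emit P0@[23:24]
pos 25 'b': at 15  emit P6@[23:25]
pos 26 'a': at 4 (fail-walked)
pos 27 'a': at 4 (fail-walked)
pos 28 'd': at 1 (fail-walked)
pos 29 'd': at 8
pos 30 'b': at 9  emit P0@[29:30]
pos 31 'b': at 10  emit P4@[28:31],P6@[29:31]
pos 32 'b': at 6 (fail-walked)
pos 33 'c': at 7  emit P1@[33:33],P3@[32:33]
pos 34 'd': at 1 (fail-walked)
pos 35 'a': at 4 (fail-walked)
pos 36 'b': at 6 (fail-walked)
pos 37 'a': at 4 (fail-walked)
pos 38 'a': at 4 (fail-walked)
pos 39 'a': at 4 (fail-walked)
pos 40 'a': at 4 (fail-walked)
pos 41 'c': at 5  emit P1@[41:41],P2@[40:41]
pos 42 'a': at 11 (fail-walked)
pos 43 'c': at 12  emit P1@[43:43],P2@[42:43]
pos 44 'c': at 3 (fail-walked)  emit P1@[44:44]
pos 45 'a': at 11
pos 46 'c': at 12  emit P1@[46:46],P2@[45:46]
pos 47 'd': at 13
pos 48 'd': at 14  emit P5@[44:48]
pos 49 'd': at 8 (fail-walked)
pos 50 'd': at 8 (fail-walked)
pos 51 'b': at 9  emit P0@[50:51]
pos 52 'b': at 10  emit P4@[49:52],P6@[50:52]
pos 53 'c': at 7 (fail-walked)  emit P1@[53:53],P3@[52:53]
pos 54 'c': at 3 (fail-walked)  emit P1@[54:54]
pos 55 'a': at 11
pos 56 'c': at 12  emit P1@[56:56],P2@[55:56]
pos 57 'a': at 11 (fail-walked)
pos 58 'd': at 1 (fail-walked)
pos 59 'b': at 2  emit P0@[58:59]
pos 60 'b': at 15  emit P6@[58:60]
pos 61 'c': at 7 (fail-walked)  emit P1@[61:61],P3@[60:61]
pos 62 'a': at 11 (fail-walked)
pos 63 'c': at 12  emit P1@[63:63],P2@[62:63]
pos 64 'd': at 13

Matches: [[4,0],[5,6],[6,1],[6,3],[11,1],[11,2],[16,0],[17,4],[17,6],[19,1],[22,1],[24,0],[25,6],[30,0],[31,4],[31,6],[33,1],[33,3],[41,1],[41,2],[43,1],[43,2],[44,1],[46,1],[46,2],[48,5],[51,0],[52,4],[52,6],[53,1],[53,3],[54,1],[56,1],[56,2],[59,0],[60,6],[61,1],[61,3],[63,1],[63,2]]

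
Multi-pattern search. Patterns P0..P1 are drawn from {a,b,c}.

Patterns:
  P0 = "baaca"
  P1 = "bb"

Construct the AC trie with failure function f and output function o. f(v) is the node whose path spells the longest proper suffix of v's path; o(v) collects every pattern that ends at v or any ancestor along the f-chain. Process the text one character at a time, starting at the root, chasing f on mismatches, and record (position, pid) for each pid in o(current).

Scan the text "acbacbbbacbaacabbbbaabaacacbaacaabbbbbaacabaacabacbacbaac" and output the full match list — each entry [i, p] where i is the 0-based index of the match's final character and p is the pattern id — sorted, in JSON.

Build automaton:
Trie (insert patterns):
  0='ε' goto b→1
  1='b' goto a→2 b→6
  2='ba' goto a→3
  3='baa' goto c→4
  4='baac' goto a→5
  5='baaca' goto ·  [P0 ends]
  6='bb' goto ·  [P1 ends]

BFS fail/out derivation:
  n1('b'): parent n0 fail=0; on 'b' 0 → fail=0;  out ∅∪∅=∅
  n2('ba'): parent n1 fail=0; on 'a' 0 → fail=0;  out ∅∪∅=∅
  n6('bb'): parent n1 fail=0; on 'b' 0 → fail=1;  out {1}∪∅={1}
  n3('baa'): parent n2 fail=0; on 'a' 0 → fail=0;  out ∅∪∅=∅
  n4('baac'): parent n3 fail=0; on 'c' 0 → fail=0;  out ∅∪∅=∅
  n5('baaca'): parent n4 fail=0; on 'a' 0 → fail=0;  out {0}∪∅={0}

Scan:
[0] read 'a'  n0⇒n0
[1] read 'c'  n0⇒n0
[2] read 'b'  n0⇒n1
[3] read 'a'  n1⇒n2
[4] read 'c'  n2⇒n0 (via fail)
[5] read 'b'  n0⇒n1
[6] read 'b'  n1⇒n6  ** P1@[5:6]
[7] read 'b'  n6⇒n6 (via fail)  ** P1@[6:7]
[8] read 'a'  n6⇒n2 (via fail)
[9] read 'c'  n2⇒n0 (via fail)
[10] read 'b'  n0⇒n1
[11] read 'a'  n1⇒n2
[12] read 'a'  n2⇒n3
[13] read 'c'  n3⇒n4
[14] read 'a'  n4⇒n5  ** P0@[10:14]
[15] read 'b'  n5⇒n1 (via fail)
[16] read 'b'  n1⇒n6  ** P1@[15:16]
[17] read 'b'  n6⇒n6 (via fail)  ** P1@[16:17]
[18] read 'b'  n6⇒n6 (via fail)  ** P1@[17:18]
[19] read 'a'  n6⇒n2 (via fail)
[20] read 'a'  n2⇒n3
[21] read 'b'  n3⇒n1 (via fail)
[22] read 'a'  n1⇒n2
[23] read 'a'  n2⇒n3
[24] read 'c'  n3⇒n4
[25] read 'a'  n4⇒n5  ** P0@[21:25]
[26] read 'c'  n5⇒n0 (via fail)
[27] read 'b'  n0⇒n1
[28] read 'a'  n1⇒n2
[29] read 'a'  n2⇒n3
[30] read 'c'  n3⇒n4
[31] read 'a'  n4⇒n5  ** P0@[27:31]
[32] read 'a'  n5⇒n0 (via fail)
[33] read 'b'  n0⇒n1
[34] read 'b'  n1⇒n6  ** P1@[33:34]
[35] read 'b'  n6⇒n6 (via fail)  ** P1@[34:35]
[36] read 'b'  n6⇒n6 (via fail)  ** P1@[35:36]
[37] read 'b'  n6⇒n6 (via fail)  ** P1@[36:37]
[38] read 'a'  n6⇒n2 (via fail)
[39] read 'a'  n2⇒n3
[40] read 'c'  n3⇒n4
[41] read 'a'  n4⇒n5  ** P0@[37:41]
[42] read 'b'  n5⇒n1 (via fail)
[43] read 'a'  n1⇒n2
[44] read 'a'  n2⇒n3
[45] read 'c'  n3⇒n4
[46] read 'a'  n4⇒n5  ** P0@[42:46]
[47] read 'b'  n5⇒n1 (via fail)
[48] read 'a'  n1⇒n2
[49] read 'c'  n2⇒n0 (via fail)
[50] read 'b'  n0⇒n1
[51] read 'a'  n1⇒n2
[52] read 'c'  n2⇒n0 (via fail)
[53] read 'b'  n0⇒n1
[54] read 'a'  n1⇒n2
[55] read 'a'  n2⇒n3
[56] read 'c'  n3⇒n4

Result: [[6,1],[7,1],[14,0],[16,1],[17,1],[18,1],[25,0],[31,0],[34,1],[35,1],[36,1],[37,1],[41,0],[46,0]]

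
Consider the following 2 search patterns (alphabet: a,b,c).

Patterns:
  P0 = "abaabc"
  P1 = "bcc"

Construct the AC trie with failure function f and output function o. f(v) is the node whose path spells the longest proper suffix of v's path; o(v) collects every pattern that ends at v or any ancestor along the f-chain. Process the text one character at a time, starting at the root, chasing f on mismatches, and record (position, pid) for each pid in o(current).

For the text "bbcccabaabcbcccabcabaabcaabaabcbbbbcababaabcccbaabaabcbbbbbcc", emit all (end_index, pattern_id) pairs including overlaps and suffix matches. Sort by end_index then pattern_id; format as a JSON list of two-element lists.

Build automaton:
Trie nodes:
  0='ε' goto a→1 b→7
  1='a' goto b→2
  2='ab' goto a→3
  3='aba' goto a→4
  4='abaa' goto b→5
  5='abaab' goto c→6
  6='abaabc' goto ·  ←P0
  7='b' goto c→8
  8='bc' goto c→9
  9='bcc' goto ·  ←P1

BFS fail/out derivation:
  fail(1) 'a': from fail(0)=0 chase 'a': 0 ⇒ 0;  out=∅∪out(0)=∅
  fail(7) 'b': from fail(0)=0 chase 'b': 0 ⇒ 0;  out=∅∪out(0)=∅
  fail(2) 'ab': from fail(1)=0 chase 'b': 0 ⇒ 7;  out=∅∪out(7)=∅
  fail(8) 'bc': from fail(7)=0 chase 'c': 0 ⇒ 0;  out=∅∪out(0)=∅
  fail(3) 'aba': from fail(2)=7 chase 'a': 7→0 ⇒ 1;  out=∅∪out(1)=∅
  fail(9) 'bcc': from fail(8)=0 chase 'c': 0 ⇒ 0;  out={1}∪out(0)={1}
  fail(4) 'abaa': from fail(3)=1 chase 'a': 1→0 ⇒ 1;  out=∅∪out(1)=∅
  fail(5) 'abaab': from fail(4)=1 chase 'b': 1 ⇒ 2;  out=∅∪out(2)=∅
  fail(6) 'abaabc': from fail(5)=2 chase 'c': 2→7 ⇒ 8;  out={0}∪out(8)={0}

Scan:
i=0 'b': node 0→7
i=1 'b': node 7→7 (fail-walked)
i=2 'c': node 7→8
i=3 'c': node 8→9  ** P1@[1:3]
i=4 'c': node 9→0 (fail-walked)
i=5 'a': node 0→1
i=6 'b': node 1→2
i=7 'a': node 2→3
i=8 'a': node 3→4
i=9 'b': node 4→5
i=10 'c': node 5→6  ** P0@[5:10]
i=11 'b': node 6→7 (fail-walked)
i=12 'c': node 7→8
i=13 'c': node 8→9  ** P1@[11:13]
i=14 'c': node 9→0 (fail-walked)
i=15 'a': node 0→1
i=16 'b': node 1→2
i=17 'c': node 2→8 (fail-walked)
i=18 'a': node 8→1 (fail-walked)
i=19 'b': node 1→2
i=20 'a': node 2→3
i=21 'a': node 3→4
i=22 'b': node 4→5
i=23 'c': node 5→6  ** P0@[18:23]
i=24 'a': node 6→1 (fail-walked)
i=25 'a': node 1→1 (fail-walked)
i=26 'b': node 1→2
i=27 'a': node 2→3
i=28 'a': node 3→4
i=29 'b': node 4→5
i=30 'c': node 5→6  ** P0@[25:30]
i=31 'b': node 6→7 (fail-walked)
i=32 'b': node 7→7 (fail-walked)
i=33 'b': node 7→7 (fail-walked)
i=34 'b': node 7→7 (fail-walked)
i=35 'c': node 7→8
i=36 'a': node 8→1 (fail-walked)
i=37 'b': node 1→2
i=38 'a': node 2→3
i=39 'b': node 3→2 (fail-walked)
i=40 'a': node 2→3
i=41 'a': node 3→4
i=42 'b': node 4→5
i=43 'c': node 5→6  ** P0@[38:43]
i=44 'c': node 6→9 (fail-walked)  ** P1@[42:44]
i=45 'c': node 9→0 (fail-walked)
i=46 'b': node 0→7
i=47 'a': node 7→1 (fail-walked)
i=48 'a': node 1→1 (fail-walked)
i=49 'b': node 1→2
i=50 'a': node 2→3
i=51 'a': node 3→4
i=52 'b': node 4→5
i=53 'c': node 5→6  ** P0@[48:53]
i=54 'b': node 6→7 (fail-walked)
i=55 'b': node 7→7 (fail-walked)
i=56 'b': node 7→7 (fail-walked)
i=57 'b': node 7→7 (fail-walked)
i=58 'b': node 7→7 (fail-walked)
i=59 'c': node 7→8
i=60 'c': node 8→9  ** P1@[58:60]

All matches (sorted): [[3,1],[10,0],[13,1],[23,0],[30,0],[43,0],[44,1],[53,0],[60,1]]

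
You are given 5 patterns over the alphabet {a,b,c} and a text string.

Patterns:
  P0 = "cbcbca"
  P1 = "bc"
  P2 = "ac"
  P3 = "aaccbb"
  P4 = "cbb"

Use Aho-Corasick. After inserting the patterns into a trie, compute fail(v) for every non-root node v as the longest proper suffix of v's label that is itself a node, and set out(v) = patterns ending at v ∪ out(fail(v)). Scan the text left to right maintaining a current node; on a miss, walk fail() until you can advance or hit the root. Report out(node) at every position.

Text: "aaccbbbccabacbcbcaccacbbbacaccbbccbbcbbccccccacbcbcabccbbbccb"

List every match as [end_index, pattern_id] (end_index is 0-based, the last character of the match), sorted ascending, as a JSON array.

Build automaton:
Trie (insert patterns):
  0='ε' goto a→9 b→7 c→1
  1='c' goto b→2
  2='cb' goto b→16 c→3
  3='cbc' goto b→4
  4='cbcb' goto c→5
  5='cbcbc' goto a→6
  6='cbcbca' goto ·  [P0 ends]
  7='b' goto c→8
  8='bc' goto ·  [P1 ends]
  9='a' goto a→11 c→10
  10='ac' goto ·  [P2 ends]
  11='aa' goto c→12
  12='aac' goto c→13
  13='aacc' goto b→14
  14='aaccb' goto b→15
  15='aaccbb' goto ·  [P3 ends]
  16='cbb' goto ·  [P4 ends]

BFS fail/out derivation:
  fail(1) 'c': from fail(0)=0 chase 'c': 0 ⇒ 0;  out=∅∪out(0)=∅
  fail(7) 'b': from fail(0)=0 chase 'b': 0 ⇒ 0;  out=∅∪out(0)=∅
  fail(9) 'a': from fail(0)=0 chase 'a': 0 ⇒ 0;  out=∅∪out(0)=∅
  fail(2) 'cb': from fail(1)=0 chase 'b': 0 ⇒ 7;  out=∅∪out(7)=∅
  fail(8) 'bc': from fail(7)=0 chase 'c': 0 ⇒ 1;  out={1}∪out(1)={1}
  fail(10) 'ac': from fail(9)=0 chase 'c': 0 ⇒ 1;  out={2}∪out(1)={2}
  fail(11) 'aa': from fail(9)=0 chase 'a': 0 ⇒ 9;  out=∅∪out(9)=∅
  fail(3) 'cbc': from fail(2)=7 chase 'c': 7 ⇒ 8;  out=∅∪out(8)={1}
  fail(12) 'aac': from fail(11)=9 chase 'c': 9 ⇒ 10;  out=∅∪out(10)={2}
  fail(16) 'cbb': from fail(2)=7 chase 'b': 7→0 ⇒ 7;  out={4}∪out(7)={4}
  fail(4) 'cbcb': from fail(3)=8 chase 'b': 8→1 ⇒ 2;  out=∅∪out(2)=∅
  fail(13) 'aacc': from fail(12)=10 chase 'c': 10→1→0 ⇒ 1;  out=∅∪out(1)=∅
  fail(5) 'cbcbc': from fail(4)=2 chase 'c': 2 ⇒ 3;  out=∅∪out(3)={1}
  fail(14) 'aaccb': from fail(13)=1 chase 'b': 1 ⇒ 2;  out=∅∪out(2)=∅
  fail(6) 'cbcbca': from fail(5)=3 chase 'a': 3→8→1→0 ⇒ 9;  out={0}∪out(9)={0}
  fail(15) 'aaccbb': from fail(14)=2 chase 'b': 2 ⇒ 16;  out={3}∪out(16)={3,4}

Scan:
[0] read 'a'  n0⇒n9
[1] read 'a'  n9⇒n11
[2] read 'c'  n11⇒n12  → match P2@[1:2]
[3] read 'c'  n12⇒n13
[4] read 'b'  n13⇒n14
[5] read 'b'  n14⇒n15  → match P3@[0:5],P4@[3:5]
[6] read 'b'  n15⇒n7 ·f
[7] read 'c'  n7⇒n8  → match P1@[6:7]
[8] read 'c'  n8⇒n1 ·f
[9] read 'a'  n1⇒n9 ·f
[10] read 'b'  n9⇒n7 ·f
[11] read 'a'  n7⇒n9 ·f
[12] read 'c'  n9⇒n10  → match P2@[11:12]
[13] read 'b'  n10⇒n2 ·f
[14] read 'c'  n2⇒n3  → match P1@[13:14]
[15] read 'b'  n3⇒n4
[16] read 'c'  n4⇒n5  → match P1@[15:16]
[17] read 'a'  n5⇒n6  → match P0@[12:17]
[18] read 'c'  n6⇒n10 ·f  → match P2@[17:18]
[19] read 'c'  n10⇒n1 ·f
[20] read 'a'  n1⇒n9 ·f
[21] read 'c'  n9⇒n10  → match P2@[20:21]
[22] read 'b'  n10⇒n2 ·f
[23] read 'b'  n2⇒n16  → match P4@[21:23]
[24] read 'b'  n16⇒n7 ·f
[25] read 'a'  n7⇒n9 ·f
[26] read 'c'  n9⇒n10  → match P2@[25:26]
[27] read 'a'  n10⇒n9 ·f
[28] read 'c'  n9⇒n10  → match P2@[27:28]
[29] read 'c'  n10⇒n1 ·f
[30] read 'b'  n1⇒n2
[31] read 'b'  n2⇒n16  → match P4@[29:31]
[32] read 'c'  n16⇒n8 ·f  → match P1@[31:32]
[33] read 'c'  n8⇒n1 ·f
[34] read 'b'  n1⇒n2
[35] read 'b'  n2⇒n16  → match P4@[33:35]
[36] read 'c'  n16⇒n8 ·f  → match P1@[35:36]
[37] read 'b'  n8⇒n2 ·f
[38] read 'b'  n2⇒n16  → match P4@[36:38]
[39] read 'c'  n16⇒n8 ·f  → match P1@[38:39]
[40] read 'c'  n8⇒n1 ·f
[41] read 'c'  n1⇒n1 ·f
[42] read 'c'  n1⇒n1 ·f
[43] read 'c'  n1⇒n1 ·f
[44] read 'c'  n1⇒n1 ·f
[45] read 'a'  n1⇒n9 ·f
[46] read 'c'  n9⇒n10  → match P2@[45:46]
[47] read 'b'  n10⇒n2 ·f
[48] read 'c'  n2⇒n3  → match P1@[47:48]
[49] read 'b'  n3⇒n4
[50] read 'c'  n4⇒n5  → match P1@[49:50]
[51] read 'a'  n5⇒n6  → match P0@[46:51]
[52] read 'b'  n6⇒n7 ·f
[53] read 'c'  n7⇒n8  → match P1@[52:53]
[54] read 'c'  n8⇒n1 ·f
[55] read 'b'  n1⇒n2
[56] read 'b'  n2⇒n16  → match P4@[54:56]
[57] read 'b'  n16⇒n7 ·f
[58] read 'c'  n7⇒n8  → match P1@[57:58]
[59] read 'c'  n8⇒n1 ·f
[60] read 'b'  n1⇒n2

Matches: [[2,2],[5,3],[5,4],[7,1],[12,2],[14,1],[16,1],[17,0],[18,2],[21,2],[23,4],[26,2],[28,2],[31,4],[32,1],[35,4],[36,1],[38,4],[39,1],[46,2],[48,1],[50,1],[51,0],[53,1],[56,4],[58,1]]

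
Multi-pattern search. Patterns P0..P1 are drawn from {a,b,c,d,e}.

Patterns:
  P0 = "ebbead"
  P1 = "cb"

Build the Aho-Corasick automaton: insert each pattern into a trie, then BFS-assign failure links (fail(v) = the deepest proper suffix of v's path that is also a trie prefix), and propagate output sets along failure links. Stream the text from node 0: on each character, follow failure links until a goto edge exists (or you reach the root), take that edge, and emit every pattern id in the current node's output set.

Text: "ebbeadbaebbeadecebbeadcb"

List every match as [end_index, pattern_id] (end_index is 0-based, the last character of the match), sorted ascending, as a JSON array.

Construct AC machine:
Trie nodes:
  n0 'ε': c→7 e→1
  n1 'e': b→2
  n2 'eb': b→3
  n3 'ebb': e→4
  n4 'ebbe': a→5
  n5 'ebbea': d→6
  n6 'ebbead': ·  ←P0
  n7 'c': b→8
  n8 'cb': ·  ←P1

Failure links (BFS by depth):
  n1('e'): parent n0 fail=0; on 'e' 0 → fail=0;  out ∅∪∅=∅
  n7('c'): parent n0 fail=0; on 'c' 0 → fail=0;  out ∅∪∅=∅
  n2('eb'): parent n1 fail=0; on 'b' 0 → fail=0;  out ∅∪∅=∅
  n8('cb'): parent n7 fail=0; on 'b' 0 → fail=0;  out {1}∪∅={1}
  n3('ebb'): parent n2 fail=0; on 'b' 0 → fail=0;  out ∅∪∅=∅
  n4('ebbe'): parent n3 fail=0; on 'e' 0 → fail=1;  out ∅∪∅=∅
  n5('ebbea'): parent n4 fail=1; on 'a' 1→0 → fail=0;  out ∅∪∅=∅
  n6('ebbead'): parent n5 fail=0; on 'd' 0 → fail=0;  out {0}∪∅={0}

Run:
i=0 'e': node 0→1
i=1 'b': node 1→2
i=2 'b': node 2→3
i=3 'e': node 3→4
i=4 'a': node 4→5
i=5 'd': node 5→6  emit P0@[0:5]
i=6 'b': node 6→0 (fail-walked)
i=7 'a': node 0→0
i=8 'e': node 0→1
i=9 'b': node 1→2
i=10 'b': node 2→3
i=11 'e': node 3→4
i=12 'a': node 4→5
i=13 'd': node 5→6  emit P0@[8:13]
i=14 'e': node 6→1 (fail-walked)
i=15 'c': node 1→7 (fail-walked)
i=16 'e': node 7→1 (fail-walked)
i=17 'b': node 1→2
i=18 'b': node 2→3
i=19 'e': node 3→4
i=20 'a': node 4→5
i=21 'd': node 5→6  emit P0@[16:21]
i=22 'c': node 6→7 (fail-walked)
i=23 'b': node 7→8  emit P1@[22:23]

Matches: [[5,0],[13,0],[21,0],[23,1]]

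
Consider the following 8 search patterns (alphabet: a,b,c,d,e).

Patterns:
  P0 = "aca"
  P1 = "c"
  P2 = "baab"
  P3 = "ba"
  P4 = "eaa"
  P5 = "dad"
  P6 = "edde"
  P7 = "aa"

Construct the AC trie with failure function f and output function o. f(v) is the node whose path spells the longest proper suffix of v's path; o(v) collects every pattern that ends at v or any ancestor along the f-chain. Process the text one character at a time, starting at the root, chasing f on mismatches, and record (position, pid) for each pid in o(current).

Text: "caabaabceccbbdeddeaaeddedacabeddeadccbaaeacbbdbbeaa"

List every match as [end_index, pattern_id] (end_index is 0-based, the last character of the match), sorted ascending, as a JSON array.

Construct AC machine:
Trie nodes:
  n0 'ε': a→1 b→5 c→4 d→12 e→9
  n1 'a': a→18 c→2
  n2 'ac': a→3
  n3 'aca': ·  [P0 ends]
  n4 'c': ·  [P1 ends]
  n5 'b': a→6
  n6 'ba': a→7  [P3 ends]
  n7 'baa': b→8
  n8 'baab': ·  [P2 ends]
  n9 'e': a→10 d→15
  n10 'ea': a→11
  n11 'eaa': ·  [P4 ends]
  n12 'd': a→13
  n13 'da': d→14
  n14 'dad': ·  [P5 ends]
  n15 'ed': d→16
  n16 'edd': e→17
  n17 'edde': ·  [P6 ends]
  n18 'aa': ·  [P7 ends]

Failure links (BFS by depth):
  n1('a'): parent n0 fail=0; on 'a' 0 → fail=0;  out ∅∪∅=∅
  n4('c'): parent n0 fail=0; on 'c' 0 → fail=0;  out {1}∪∅={1}
  n5('b'): parent n0 fail=0; on 'b' 0 → fail=0;  out ∅∪∅=∅
  n9('e'): parent n0 fail=0; on 'e' 0 → fail=0;  out ∅∪∅=∅
  n12('d'): parent n0 fail=0; on 'd' 0 → fail=0;  out ∅∪∅=∅
  n2('ac'): parent n1 fail=0; on 'c' 0 → fail=4;  out ∅∪{1}={1}
  n6('ba'): parent n5 fail=0; on 'a' 0 → fail=1;  out {3}∪∅={3}
  n10('ea'): parent n9 fail=0; on 'a' 0 → fail=1;  out ∅∪∅=∅
  n13('da'): parent n12 fail=0; on 'a' 0 → fail=1;  out ∅∪∅=∅
  n15('ed'): parent n9 fail=0; on 'd' 0 → fail=12;  out ∅∪∅=∅
  n18('aa'): parent n1 fail=0; on 'a' 0 → fail=1;  out {7}∪∅={7}
  n3('aca'): parent n2 fail=4; on 'a' 4→0 → fail=1;  out {0}∪∅={0}
  n7('baa'): parent n6 fail=1; on 'a' 1 → fail=18;  out ∅∪{7}={7}
  n11('eaa'): parent n10 fail=1; on 'a' 1 → fail=18;  out {4}∪{7}={4,7}
  n14('dad'): parent n13 fail=1; on 'd' 1→0 → fail=12;  out {5}∪∅={5}
  n16('edd'): parent n15 fail=12; on 'd' 12→0 → fail=12;  out ∅∪∅=∅
  n8('baab'): parent n7 fail=18; on 'b' 18→1→0 → fail=5;  out {2}∪∅={2}
  n17('edde'): parent n16 fail=12; on 'e' 12→0 → fail=9;  out {6}∪∅={6}

Run:
pos 0 'c': at 4  ** P1@[0:0]
pos 1 'a': at 1 ·f
pos 2 'a': at 18  ** P7@[1:2]
pos 3 'b': at 5 ·f
pos 4 'a': at 6  ** P3@[3:4]
pos 5 'a': at 7  ** P7@[4:5]
pos 6 'b': at 8  ** P2@[3:6]
pos 7 'c': at 4 ·f  ** P1@[7:7]
pos 8 'e': at 9 ·f
pos 9 'c': at 4 ·f  ** P1@[9:9]
pos 10 'c': at 4 ·f  ** P1@[10:10]
pos 11 'b': at 5 ·f
pos 12 'b': at 5 ·f
pos 13 'd': at 12 ·f
pos 14 'e': at 9 ·f
pos 15 'd': at 15
pos 16 'd': at 16
pos 17 'e': at 17  ** P6@[14:17]
pos 18 'a': at 10 ·f
pos 19 'a': at 11  ** P4@[17:19],P7@[18:19]
pos 20 'e': at 9 ·f
pos 21 'd': at 15
pos 22 'd': at 16
pos 23 'e': at 17  ** P6@[20:23]
pos 24 'd': at 15 ·f
pos 25 'a': at 13 ·f
pos 26 'c': at 2 ·f  ** P1@[26:26]
pos 27 'a': at 3  ** P0@[25:27]
pos 28 'b': at 5 ·f
pos 29 'e': at 9 ·f
pos 30 'd': at 15
pos 31 'd': at 16
pos 32 'e': at 17  ** P6@[29:32]
pos 33 'a': at 10 ·f
pos 34 'd': at 12 ·f
pos 35 'c': at 4 ·f  ** P1@[35:35]
pos 36 'c': at 4 ·f  ** P1@[36:36]
pos 37 'b': at 5 ·f
pos 38 'a': at 6  ** P3@[37:38]
pos 39 'a': at 7  ** P7@[38:39]
pos 40 'e': at 9 ·f
pos 41 'a': at 10
pos 42 'c': at 2 ·f  ** P1@[42:42]
pos 43 'b': at 5 ·f
pos 44 'b': at 5 ·f
pos 45 'd': at 12 ·f
pos 46 'b': at 5 ·f
pos 47 'b': at 5 ·f
pos 48 'e': at 9 ·f
pos 49 'a': at 10
pos 50 'a': at 11  ** P4@[48:50],P7@[49:50]

Result: [[0,1],[2,7],[4,3],[5,7],[6,2],[7,1],[9,1],[10,1],[17,6],[19,4],[19,7],[23,6],[26,1],[27,0],[32,6],[35,1],[36,1],[38,3],[39,7],[42,1],[50,4],[50,7]]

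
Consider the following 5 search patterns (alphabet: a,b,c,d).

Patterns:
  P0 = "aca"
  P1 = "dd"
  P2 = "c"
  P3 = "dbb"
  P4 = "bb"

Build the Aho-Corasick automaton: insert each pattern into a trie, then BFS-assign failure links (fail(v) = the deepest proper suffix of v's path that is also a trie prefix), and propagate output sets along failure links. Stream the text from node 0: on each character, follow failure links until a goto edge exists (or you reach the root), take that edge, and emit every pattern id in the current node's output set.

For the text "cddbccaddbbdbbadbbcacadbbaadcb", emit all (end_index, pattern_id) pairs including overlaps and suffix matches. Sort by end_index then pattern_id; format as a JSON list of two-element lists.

Construct AC machine:
Trie nodes:
  n0 'ε': a→1 b→9 c→6 d→4
  n1 'a': c→2
  n2 'ac': a→3
  n3 'aca': ·  ←P0
  n4 'd': b→7 d→5
  n5 'dd': ·  ←P1
  n6 'c': ·  ←P2
  n7 'db': b→8
  n8 'dbb': ·  ←P3
  n9 'b': b→10
  n10 'bb': ·  ←P4

BFS fail/out derivation:
  fail(1) 'a': from fail(0)=0 chase 'a': 0 ⇒ 0;  out=∅∪out(0)=∅
  fail(4) 'd': from fail(0)=0 chase 'd': 0 ⇒ 0;  out=∅∪out(0)=∅
  fail(6) 'c': from fail(0)=0 chase 'c': 0 ⇒ 0;  out={2}∪out(0)={2}
  fail(9) 'b': from fail(0)=0 chase 'b': 0 ⇒ 0;  out=∅∪out(0)=∅
  fail(2) 'ac': from fail(1)=0 chase 'c': 0 ⇒ 6;  out=∅∪out(6)={2}
  fail(5) 'dd': from fail(4)=0 chase 'd': 0 ⇒ 4;  out={1}∪out(4)={1}
  fail(7) 'db': from fail(4)=0 chase 'b': 0 ⇒ 9;  out=∅∪out(9)=∅
  fail(10) 'bb': from fail(9)=0 chase 'b': 0 ⇒ 9;  out={4}∪out(9)={4}
  fail(3) 'aca': from fail(2)=6 chase 'a': 6→0 ⇒ 1;  out={0}∪out(1)={0}
  fail(8) 'dbb': from fail(7)=9 chase 'b': 9 ⇒ 10;  out={3}∪out(10)={3,4}

Text stream:
pos 0 'c': at 6  ** P2@[0:0]
pos 1 'd': at 4 ·f
pos 2 'd': at 5  ** P1@[1:2]
pos 3 'b': at 7 ·f
pos 4 'c': at 6 ·f  ** P2@[4:4]
pos 5 'c': at 6 ·f  ** P2@[5:5]
pos 6 'a': at 1 ·f
pos 7 'd': at 4 ·f
pos 8 'd': at 5  ** P1@[7:8]
pos 9 'b': at 7 ·f
pos 10 'b': at 8  ** P3@[8:10],P4@[9:10]
pos 11 'd': at 4 ·f
pos 12 'b': at 7
pos 13 'b': at 8  ** P3@[11:13],P4@[12:13]
pos 14 'a': at 1 ·f
pos 15 'd': at 4 ·f
pos 16 'b': at 7
pos 17 'b': at 8  ** P3@[15:17],P4@[16:17]
pos 18 'c': at 6 ·f  ** P2@[18:18]
pos 19 'a': at 1 ·f
pos 20 'c': at 2  ** P2@[20:20]
pos 21 'a': at 3  ** P0@[19:21]
pos 22 'd': at 4 ·f
pos 23 'b': at 7
pos 24 'b': at 8  ** P3@[22:24],P4@[23:24]
pos 25 'a': at 1 ·f
pos 26 'a': at 1 ·f
pos 27 'd': at 4 ·f
pos 28 'c': at 6 ·f  ** P2@[28:28]
pos 29 'b': at 9 ·f

Matches: [[0,2],[2,1],[4,2],[5,2],[8,1],[10,3],[10,4],[13,3],[13,4],[17,3],[17,4],[18,2],[20,2],[21,0],[24,3],[24,4],[28,2]]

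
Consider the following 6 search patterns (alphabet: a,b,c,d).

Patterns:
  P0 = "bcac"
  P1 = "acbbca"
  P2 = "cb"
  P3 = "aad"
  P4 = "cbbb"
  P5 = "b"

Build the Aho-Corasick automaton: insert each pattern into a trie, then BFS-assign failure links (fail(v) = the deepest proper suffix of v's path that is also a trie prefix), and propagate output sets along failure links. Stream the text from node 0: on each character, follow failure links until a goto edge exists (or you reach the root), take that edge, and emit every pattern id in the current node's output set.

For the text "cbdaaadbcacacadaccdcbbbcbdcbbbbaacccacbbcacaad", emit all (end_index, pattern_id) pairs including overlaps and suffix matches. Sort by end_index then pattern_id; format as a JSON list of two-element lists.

Construct AC machine:
Trie (insert patterns):
  n0 'ε': a→5 b→1 c→11
  n1 'b': c→2  ←P5
  n2 'bc': a→3
  n3 'bca': c→4
  n4 'bcac': ·  ←P0
  n5 'a': a→13 c→6
  n6 'ac': b→7
  n7 'acb': b→8
  n8 'acbb': c→9
  n9 'acbbc': a→10
  n10 'acbbca': ·  ←P1
  n11 'c': b→12
  n12 'cb': b→15  ←P2
  n13 'aa': d→14
  n14 'aad': ·  ←P3
  n15 'cbb': b→16
  n16 'cbbb': ·  ←P4

BFS fail/out derivation:
  fail(1) 'b': from fail(0)=0 chase 'b': 0 ⇒ 0;  out={5}∪out(0)={5}
  fail(5) 'a': from fail(0)=0 chase 'a': 0 ⇒ 0;  out=∅∪out(0)=∅
  fail(11) 'c': from fail(0)=0 chase 'c': 0 ⇒ 0;  out=∅∪out(0)=∅
  fail(2) 'bc': from fail(1)=0 chase 'c': 0 ⇒ 11;  out=∅∪out(11)=∅
  fail(6) 'ac': from fail(5)=0 chase 'c': 0 ⇒ 11;  out=∅∪out(11)=∅
  fail(12) 'cb': from fail(11)=0 chase 'b': 0 ⇒ 1;  out={2}∪out(1)={2,5}
  fail(13) 'aa': from fail(5)=0 chase 'a': 0 ⇒ 5;  out=∅∪out(5)=∅
  fail(3) 'bca': from fail(2)=11 chase 'a': 11→0 ⇒ 5;  out=∅∪out(5)=∅
  fail(7) 'acb': from fail(6)=11 chase 'b': 11 ⇒ 12;  out=∅∪out(12)={2,5}
  fail(14) 'aad': from fail(13)=5 chase 'd': 5→0 ⇒ 0;  out={3}∪out(0)={3}
  fail(15) 'cbb': from fail(12)=1 chase 'b': 1→0 ⇒ 1;  out=∅∪out(1)={5}
  fail(4) 'bcac': from fail(3)=5 chase 'c': 5 ⇒ 6;  out={0}∪out(6)={0}
  fail(8) 'acbb': from fail(7)=12 chase 'b': 12 ⇒ 15;  out=∅∪out(15)={5}
  fail(16) 'cbbb': from fail(15)=1 chase 'b': 1→0 ⇒ 1;  out={4}∪out(1)={4,5}
  fail(9) 'acbbc': from fail(8)=15 chase 'c': 15→1 ⇒ 2;  out=∅∪out(2)=∅
  fail(10) 'acbbca': from fail(9)=2 chase 'a': 2 ⇒ 3;  out={1}∪out(3)={1}

Text stream:
[0] read 'c'  n0⇒n11
[1] read 'b'  n11⇒n12  emit P2@[0:1],P5@[1:1]
[2] read 'd'  n12⇒n0 ·f
[3] read 'a'  n0⇒n5
[4] read 'a'  n5⇒n13
[5] read 'a'  n13⇒n13 ·f
[6] read 'd'  n13⇒n14  emit P3@[4:6]
[7] read 'b'  n14⇒n1 ·f  emit P5@[7:7]
[8] read 'c'  n1⇒n2
[9] read 'a'  n2⇒n3
[10] read 'c'  n3⇒n4  emit P0@[7:10]
[11] read 'a'  n4⇒n5 ·f
[12] read 'c'  n5⇒n6
[13] read 'a'  n6⇒n5 ·f
[14] read 'd'  n5⇒n0 ·f
[15] read 'a'  n0⇒n5
[16] read 'c'  n5⇒n6
[17] read 'c'  n6⇒n11 ·f
[18] read 'd'  n11⇒n0 ·f
[19] read 'c'  n0⇒n11
[20] read 'b'  n11⇒n12  emit P2@[19:20],P5@[20:20]
[21] read 'b'  n12⇒n15  emit P5@[21:21]
[22] read 'b'  n15⇒n16  emit P4@[19:22],P5@[22:22]
[23] read 'c'  n16⇒n2 ·f
[24] read 'b'  n2⇒n12 ·f  emit P2@[23:24],P5@[24:24]
[25] read 'd'  n12⇒n0 ·f
[26] read 'c'  n0⇒n11
[27] read 'b'  n11⇒n12  emit P2@[26:27],P5@[27:27]
[28] read 'b'  n12⇒n15  emit P5@[28:28]
[29] read 'b'  n15⇒n16  emit P4@[26:29],P5@[29:29]
[30] read 'b'  n16⇒n1 ·f  emit P5@[30:30]
[31] read 'a'  n1⇒n5 ·f
[32] read 'a'  n5⇒n13
[33] read 'c'  n13⇒n6 ·f
[34] read 'c'  n6⇒n11 ·f
[35] read 'c'  n11⇒n11 ·f
[36] read 'a'  n11⇒n5 ·f
[37] read 'c'  n5⇒n6
[38] read 'b'  n6⇒n7  emit P2@[37:38],P5@[38:38]
[39] read 'b'  n7⇒n8  emit P5@[39:39]
[40] read 'c'  n8⇒n9
[41] read 'a'  n9⇒n10  emit P1@[36:41]
[42] read 'c'  n10⇒n4 ·f  emit P0@[39:42]
[43] read 'a'  n4⇒n5 ·f
[44] read 'a'  n5⇒n13
[45] read 'd'  n13⇒n14  emit P3@[43:45]

Matches: [[1,2],[1,5],[6,3],[7,5],[10,0],[20,2],[20,5],[21,5],[22,4],[22,5],[24,2],[24,5],[27,2],[27,5],[28,5],[29,4],[29,5],[30,5],[38,2],[38,5],[39,5],[41,1],[42,0],[45,3]]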